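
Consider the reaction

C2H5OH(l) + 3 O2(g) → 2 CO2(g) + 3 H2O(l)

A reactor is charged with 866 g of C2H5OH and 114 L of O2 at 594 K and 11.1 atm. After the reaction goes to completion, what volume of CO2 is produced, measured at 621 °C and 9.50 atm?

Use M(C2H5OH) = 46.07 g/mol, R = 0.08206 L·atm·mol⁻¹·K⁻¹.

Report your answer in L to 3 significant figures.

134 L

n(C2H5OH) = 866 / 46.07 = 18.80 mol
n(O2) = PV/RT = (11.1 × 114) / (0.08206 × 594) = 25.96 mol
For 18.80 mol C2H5OH, stoichiometry requires (3/1) × 18.80 = 56.40 mol O2; 25.96 mol is available, so O2 is limiting.
n(CO2) = (2/3) × 25.96 = 17.31 mol
V(CO2) = nRT/P = 17.31 × 0.08206 × 894.15 / 9.50 = 133.7 L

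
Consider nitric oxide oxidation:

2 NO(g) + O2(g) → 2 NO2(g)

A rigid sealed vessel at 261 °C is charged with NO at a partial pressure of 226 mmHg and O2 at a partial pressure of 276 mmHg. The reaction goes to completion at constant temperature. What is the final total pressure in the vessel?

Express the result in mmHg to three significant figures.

With V and T fixed, P_i ∝ n_i, so the mole ratios apply directly to partial pressures at 261 °C.
P(O2) required for 226 mmHg of NO = (1/2) × 226 = 113.0 mmHg; available 276 mmHg, so NO is limiting.
P(O2) remaining = 276 − (1/2) × 226 = 163.0 mmHg
P(gaseous products) = (2)/2 × 226 = 226.0 mmHg
P_total at 261 °C = 163.0 + 226.0 = 389.0 mmHg

389 mmHg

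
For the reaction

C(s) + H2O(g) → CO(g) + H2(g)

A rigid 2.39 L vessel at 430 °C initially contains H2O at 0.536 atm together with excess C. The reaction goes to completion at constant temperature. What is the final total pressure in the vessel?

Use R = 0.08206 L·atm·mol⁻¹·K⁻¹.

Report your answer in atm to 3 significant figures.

1.07 atm

Since T and V are fixed, P_final/P_initial = n_final/n_initial = 2/1.
P_final = (2/1) × 0.536 = 1.072 atm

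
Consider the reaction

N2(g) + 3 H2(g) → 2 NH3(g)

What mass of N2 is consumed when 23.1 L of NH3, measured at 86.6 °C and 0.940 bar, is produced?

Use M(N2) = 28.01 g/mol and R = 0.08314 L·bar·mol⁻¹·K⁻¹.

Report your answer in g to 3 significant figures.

10.2 g

n(NH3) = PV/RT = (0.940 × 23.1) / (0.08314 × 359.75) = 0.7260 mol
n(N2) = (1/2) × 0.7260 = 0.3630 mol
m(N2) = 0.3630 × 28.01 = 10.17 g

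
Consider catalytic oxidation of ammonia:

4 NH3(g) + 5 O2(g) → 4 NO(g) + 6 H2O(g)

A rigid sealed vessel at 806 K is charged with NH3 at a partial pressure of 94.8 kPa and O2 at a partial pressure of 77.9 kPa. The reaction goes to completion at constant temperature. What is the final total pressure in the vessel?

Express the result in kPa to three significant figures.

At constant V, partial pressures at 806 K are proportional to moles, so apply stoichiometry directly to pressures.
P(O2) required for 94.8 kPa of NH3 = (5/4) × 94.8 = 118.5 kPa; available 77.9 kPa, so O2 is limiting.
P(NH3) remaining = 94.8 − (4/5) × 77.9 = 32.48 kPa
P(gaseous products) = (4+6)/5 × 77.9 = 155.8 kPa
P_total at 806 K = 32.48 + 155.8 = 188.3 kPa

188 kPa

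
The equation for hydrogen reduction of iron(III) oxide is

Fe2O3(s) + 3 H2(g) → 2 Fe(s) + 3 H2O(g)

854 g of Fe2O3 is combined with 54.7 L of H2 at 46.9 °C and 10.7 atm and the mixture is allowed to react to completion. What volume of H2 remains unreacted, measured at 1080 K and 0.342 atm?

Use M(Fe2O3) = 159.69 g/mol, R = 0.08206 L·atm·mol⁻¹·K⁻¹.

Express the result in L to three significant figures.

1620 L

n(Fe2O3) = 854 / 159.69 = 5.348 mol
n(H2) = PV/RT = (10.7 × 54.7) / (0.08206 × 320.05) = 22.29 mol
For 5.348 mol Fe2O3, stoichiometry requires (3/1) × 5.348 = 16.04 mol H2; 22.29 mol is available, so Fe2O3 is limiting.
n(H2) consumed = (3/1) × 5.348 = 16.04 mol; remaining = 22.29 − 16.04 = 6.250 mol
V(H2) = nRT/P = 6.250 × 0.08206 × 1080 / 0.342 = 1620 L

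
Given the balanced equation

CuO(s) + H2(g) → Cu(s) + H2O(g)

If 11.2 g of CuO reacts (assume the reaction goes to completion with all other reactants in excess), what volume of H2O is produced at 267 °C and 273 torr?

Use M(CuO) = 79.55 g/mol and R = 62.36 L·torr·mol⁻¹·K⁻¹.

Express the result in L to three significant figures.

17.4 L

n(CuO) = 11.20 / 79.55 = 0.1408 mol
n(H2O) = (1/1) × 0.1408 = 0.1408 mol
V = nRT/P = 0.1408 × 62.36 × 540.15 / 273 = 17.37 L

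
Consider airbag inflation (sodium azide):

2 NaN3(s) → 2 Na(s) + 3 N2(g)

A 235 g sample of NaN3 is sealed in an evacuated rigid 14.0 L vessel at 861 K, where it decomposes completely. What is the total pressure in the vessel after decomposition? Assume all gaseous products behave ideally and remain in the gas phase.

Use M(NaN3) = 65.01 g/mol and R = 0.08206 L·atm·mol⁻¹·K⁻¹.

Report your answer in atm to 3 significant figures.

n(NaN3) = 235 / 65.01 = 3.615 mol
n(gas produced) = (3/2) × 3.615 = 5.423 mol
P = nRT/V = 5.423 × 0.08206 × 861 / 14.0 = 27.37 atm

27.4 atm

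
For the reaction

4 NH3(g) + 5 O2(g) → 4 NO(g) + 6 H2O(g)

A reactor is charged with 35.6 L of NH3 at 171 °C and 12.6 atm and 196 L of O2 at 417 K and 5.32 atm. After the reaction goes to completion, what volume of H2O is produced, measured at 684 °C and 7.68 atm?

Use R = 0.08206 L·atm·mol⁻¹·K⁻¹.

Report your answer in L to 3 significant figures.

189 L

n(NH3) = PV/RT = (12.6 × 35.6) / (0.08206 × 444.15) = 12.31 mol
n(O2) = PV/RT = (5.32 × 196) / (0.08206 × 417) = 30.47 mol
For 12.31 mol NH3, stoichiometry requires (5/4) × 12.31 = 15.39 mol O2; 30.47 mol is available, so NH3 is limiting.
n(H2O) = (6/4) × 12.31 = 18.46 mol
V(H2O) = nRT/P = 18.46 × 0.08206 × 957.15 / 7.68 = 188.8 L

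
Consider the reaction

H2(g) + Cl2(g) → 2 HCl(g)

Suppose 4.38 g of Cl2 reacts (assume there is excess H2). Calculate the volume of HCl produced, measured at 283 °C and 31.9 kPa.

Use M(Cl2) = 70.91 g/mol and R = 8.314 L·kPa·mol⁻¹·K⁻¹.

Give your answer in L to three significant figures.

17.9 L

n(Cl2) = 4.380 / 70.91 = 0.06177 mol
n(HCl) = (2/1) × 0.06177 = 0.1235 mol
V = nRT/P = 0.1235 × 8.314 × 556.15 / 31.9 = 17.90 L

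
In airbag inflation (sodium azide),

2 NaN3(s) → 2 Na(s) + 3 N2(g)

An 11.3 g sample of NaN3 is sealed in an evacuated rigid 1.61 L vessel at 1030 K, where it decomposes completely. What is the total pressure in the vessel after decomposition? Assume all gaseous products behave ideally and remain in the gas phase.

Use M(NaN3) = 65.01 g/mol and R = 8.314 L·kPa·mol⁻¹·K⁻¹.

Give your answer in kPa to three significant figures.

1390 kPa

n(NaN3) = 11.3 / 65.01 = 0.1738 mol
n(gas produced) = (3/2) × 0.1738 = 0.2607 mol
P = nRT/V = 0.2607 × 8.314 × 1030 / 1.61 = 1387 kPa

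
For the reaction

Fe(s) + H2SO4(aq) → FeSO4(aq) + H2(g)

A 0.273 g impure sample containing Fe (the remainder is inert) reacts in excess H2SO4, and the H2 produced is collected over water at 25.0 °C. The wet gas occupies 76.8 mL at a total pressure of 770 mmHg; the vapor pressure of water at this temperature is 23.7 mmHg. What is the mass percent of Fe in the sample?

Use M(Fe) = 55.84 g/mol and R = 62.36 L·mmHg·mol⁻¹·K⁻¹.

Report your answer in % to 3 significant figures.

P(H2) = 770 − 23.7 = 746.3 mmHg
n(H2) = PV/RT = (746.3 × 0.07680) / (62.36 × 298.15) = 0.003083 mol
n(Fe) = (1/1) × 0.003083 = 0.003083 mol
m(Fe) = 0.003083 × 55.84 = 0.1722 g
%Fe = 0.1722 / 0.273 × 100 = 63.08%

63.1 %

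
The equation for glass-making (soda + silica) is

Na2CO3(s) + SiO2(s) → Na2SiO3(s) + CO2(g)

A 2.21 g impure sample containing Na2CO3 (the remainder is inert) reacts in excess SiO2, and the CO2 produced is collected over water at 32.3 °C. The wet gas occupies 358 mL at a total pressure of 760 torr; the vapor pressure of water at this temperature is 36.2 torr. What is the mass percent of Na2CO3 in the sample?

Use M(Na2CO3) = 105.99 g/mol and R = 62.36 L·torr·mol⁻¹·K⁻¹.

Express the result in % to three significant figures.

65.2 %

P(CO2) = 760 − 36.2 = 723.8 torr
n(CO2) = PV/RT = (723.8 × 0.3580) / (62.36 × 305.45) = 0.01360 mol
n(Na2CO3) = (1/1) × 0.01360 = 0.01360 mol
m(Na2CO3) = 0.01360 × 105.99 = 1.441 g
%Na2CO3 = 1.441 / 2.21 × 100 = 65.20%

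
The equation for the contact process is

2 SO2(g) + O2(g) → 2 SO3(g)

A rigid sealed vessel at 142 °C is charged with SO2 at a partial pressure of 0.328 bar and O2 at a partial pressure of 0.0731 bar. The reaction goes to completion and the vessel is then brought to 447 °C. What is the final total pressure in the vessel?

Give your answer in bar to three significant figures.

0.569 bar

At constant V, partial pressures at 142 °C are proportional to moles, so apply stoichiometry directly to pressures.
P(O2) required for 0.328 bar of SO2 = (1/2) × 0.328 = 0.1640 bar; available 0.0731 bar, so O2 is limiting.
P(SO2) remaining = 0.328 − (2/1) × 0.0731 = 0.1818 bar
P(gaseous products) = (2)/1 × 0.0731 = 0.1462 bar
P_total at 142 °C = 0.1818 + 0.1462 = 0.3280 bar
Scaling to 447 °C: P = 0.3280 × 720.15/415.15 = 0.5690 bar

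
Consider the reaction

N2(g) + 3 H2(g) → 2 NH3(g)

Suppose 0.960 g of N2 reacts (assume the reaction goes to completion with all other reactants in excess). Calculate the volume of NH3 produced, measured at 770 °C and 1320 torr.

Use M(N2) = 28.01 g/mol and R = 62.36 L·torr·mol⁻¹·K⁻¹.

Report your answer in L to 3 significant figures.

3.38 L

n(N2) = 0.9600 / 28.01 = 0.03427 mol
n(NH3) = (2/1) × 0.03427 = 0.06854 mol
V = nRT/P = 0.06854 × 62.36 × 1043.15 / 1320 = 3.378 L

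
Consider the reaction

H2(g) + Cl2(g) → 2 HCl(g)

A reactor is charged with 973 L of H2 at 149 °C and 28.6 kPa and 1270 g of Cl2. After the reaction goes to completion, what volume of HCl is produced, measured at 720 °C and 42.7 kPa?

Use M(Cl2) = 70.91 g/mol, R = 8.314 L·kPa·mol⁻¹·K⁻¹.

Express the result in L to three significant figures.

3070 L

n(H2) = PV/RT = (28.6 × 973) / (8.314 × 422.15) = 7.929 mol
n(Cl2) = 1270 / 70.91 = 17.91 mol
For 7.929 mol H2, stoichiometry requires (1/1) × 7.929 = 7.929 mol Cl2; 17.91 mol is available, so H2 is limiting.
n(HCl) = (2/1) × 7.929 = 15.86 mol
V(HCl) = nRT/P = 15.86 × 8.314 × 993.15 / 42.7 = 3067 L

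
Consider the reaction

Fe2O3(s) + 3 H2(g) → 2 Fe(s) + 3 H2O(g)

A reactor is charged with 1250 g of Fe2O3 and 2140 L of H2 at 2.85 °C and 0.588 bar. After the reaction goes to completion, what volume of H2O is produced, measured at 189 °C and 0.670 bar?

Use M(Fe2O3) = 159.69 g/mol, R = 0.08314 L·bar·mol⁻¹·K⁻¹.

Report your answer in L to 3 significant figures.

n(Fe2O3) = 1250 / 159.69 = 7.828 mol
n(H2) = PV/RT = (0.588 × 2140) / (0.08314 × 276) = 54.84 mol
For 7.828 mol Fe2O3, stoichiometry requires (3/1) × 7.828 = 23.48 mol H2; 54.84 mol is available, so Fe2O3 is limiting.
n(H2O) = (3/1) × 7.828 = 23.48 mol
V(H2O) = nRT/P = 23.48 × 0.08314 × 462.15 / 0.670 = 1347 L

1350 L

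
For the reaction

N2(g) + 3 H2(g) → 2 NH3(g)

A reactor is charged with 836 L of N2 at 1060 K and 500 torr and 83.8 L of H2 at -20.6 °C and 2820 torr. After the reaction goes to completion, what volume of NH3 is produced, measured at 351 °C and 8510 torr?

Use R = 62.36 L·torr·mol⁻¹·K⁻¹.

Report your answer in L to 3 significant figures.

n(N2) = PV/RT = (500 × 836) / (62.36 × 1060) = 6.324 mol
n(H2) = PV/RT = (2820 × 83.8) / (62.36 × 252.55) = 15.01 mol
For 6.324 mol N2, stoichiometry requires (3/1) × 6.324 = 18.97 mol H2; 15.01 mol is available, so H2 is limiting.
n(NH3) = (2/3) × 15.01 = 10.01 mol
V(NH3) = nRT/P = 10.01 × 62.36 × 624.15 / 8510 = 45.78 L

45.8 L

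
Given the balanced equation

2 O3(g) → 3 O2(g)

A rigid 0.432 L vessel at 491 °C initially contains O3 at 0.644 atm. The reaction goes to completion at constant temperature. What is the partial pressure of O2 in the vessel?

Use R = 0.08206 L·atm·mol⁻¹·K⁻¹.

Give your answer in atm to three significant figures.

0.966 atm

n(O3)₀ = PV/RT = (0.644 × 0.432) / (0.08206 × 764.15) = 0.004437 mol
n(O2) = (3/2) × 0.004437 = 0.006655 mol
P(O2) = nRT/V = 0.006655 × 0.08206 × 764.15 / 0.432 = 0.9660 atm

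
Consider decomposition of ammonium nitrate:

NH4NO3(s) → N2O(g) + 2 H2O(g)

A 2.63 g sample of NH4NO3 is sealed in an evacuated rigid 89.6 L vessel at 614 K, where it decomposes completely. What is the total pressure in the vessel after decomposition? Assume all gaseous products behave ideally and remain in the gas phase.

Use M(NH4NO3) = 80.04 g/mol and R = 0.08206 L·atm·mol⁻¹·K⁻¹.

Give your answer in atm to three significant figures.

0.0554 atm

n(NH4NO3) = 2.63 / 80.04 = 0.03286 mol
n(gas produced) = (3/1) × 0.03286 = 0.09858 mol
P = nRT/V = 0.09858 × 0.08206 × 614 / 89.6 = 0.05543 atm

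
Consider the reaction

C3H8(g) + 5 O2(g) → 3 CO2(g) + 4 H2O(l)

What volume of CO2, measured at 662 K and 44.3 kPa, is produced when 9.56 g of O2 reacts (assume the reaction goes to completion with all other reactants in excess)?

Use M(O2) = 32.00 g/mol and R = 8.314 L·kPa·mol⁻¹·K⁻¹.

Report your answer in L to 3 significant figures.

22.3 L

n(O2) = 9.560 / 32.00 = 0.2988 mol
n(CO2) = (3/5) × 0.2988 = 0.1793 mol
V = nRT/P = 0.1793 × 8.314 × 662 / 44.3 = 22.28 L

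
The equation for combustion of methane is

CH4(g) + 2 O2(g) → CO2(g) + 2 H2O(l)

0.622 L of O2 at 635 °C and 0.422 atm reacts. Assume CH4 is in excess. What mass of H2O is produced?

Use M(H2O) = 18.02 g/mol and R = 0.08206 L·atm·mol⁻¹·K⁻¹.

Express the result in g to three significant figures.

0.0635 g

n(O2) = PV/RT = (0.422 × 0.622) / (0.08206 × 908.15) = 0.003522 mol
n(H2O) = (2/2) × 0.003522 = 0.003522 mol
m(H2O) = 0.003522 × 18.02 = 0.06347 g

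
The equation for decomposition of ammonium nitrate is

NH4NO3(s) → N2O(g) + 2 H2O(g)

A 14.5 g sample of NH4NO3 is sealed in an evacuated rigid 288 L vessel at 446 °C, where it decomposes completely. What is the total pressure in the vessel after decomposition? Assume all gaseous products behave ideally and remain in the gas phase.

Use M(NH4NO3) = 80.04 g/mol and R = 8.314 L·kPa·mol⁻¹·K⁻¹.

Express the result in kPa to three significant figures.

11.3 kPa

n(NH4NO3) = 14.5 / 80.04 = 0.1812 mol
n(gas produced) = (3/1) × 0.1812 = 0.5436 mol
P = nRT/V = 0.5436 × 8.314 × 719.15 / 288 = 11.29 kPa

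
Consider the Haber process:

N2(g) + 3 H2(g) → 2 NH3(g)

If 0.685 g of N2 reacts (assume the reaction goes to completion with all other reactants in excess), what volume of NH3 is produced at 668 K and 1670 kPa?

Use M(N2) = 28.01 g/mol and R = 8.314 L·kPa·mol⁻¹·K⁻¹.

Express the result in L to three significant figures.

n(N2) = 0.6850 / 28.01 = 0.02446 mol
n(NH3) = (2/1) × 0.02446 = 0.04892 mol
V = nRT/P = 0.04892 × 8.314 × 668 / 1670 = 0.1627 L

0.163 L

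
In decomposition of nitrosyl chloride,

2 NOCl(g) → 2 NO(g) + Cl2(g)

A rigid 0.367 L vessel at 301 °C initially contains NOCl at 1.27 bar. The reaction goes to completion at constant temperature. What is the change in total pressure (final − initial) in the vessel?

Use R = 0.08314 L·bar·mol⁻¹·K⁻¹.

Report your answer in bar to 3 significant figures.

Rigid vessel, constant T ⇒ P scales with total gas moles (2 → 3).
P_final = (3/2) × 1.27 = 1.905 bar; ΔP = 1.905 − 1.27 = 0.6350 bar

0.635 bar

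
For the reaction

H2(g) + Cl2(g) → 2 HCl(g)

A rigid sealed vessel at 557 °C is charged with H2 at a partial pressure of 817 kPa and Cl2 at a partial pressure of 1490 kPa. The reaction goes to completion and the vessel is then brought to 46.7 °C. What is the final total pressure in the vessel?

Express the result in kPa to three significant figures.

889 kPa

With V and T fixed, P_i ∝ n_i, so the mole ratios apply directly to partial pressures at 557 °C.
P(Cl2) required for 817 kPa of H2 = (1/1) × 817 = 817.0 kPa; available 1490 kPa, so H2 is limiting.
P(Cl2) remaining = 1490 − (1/1) × 817 = 673.0 kPa
P(gaseous products) = (2)/1 × 817 = 1634 kPa
P_total at 557 °C = 673.0 + 1634 = 2307 kPa
Scaling to 46.7 °C: P = 2307 × 319.85/830.15 = 888.9 kPa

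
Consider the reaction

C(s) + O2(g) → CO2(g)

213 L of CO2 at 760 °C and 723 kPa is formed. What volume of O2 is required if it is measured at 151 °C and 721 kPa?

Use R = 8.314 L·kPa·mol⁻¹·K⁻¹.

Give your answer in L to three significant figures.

87.7 L

n(CO2) = PV/RT = (723 × 213) / (8.314 × 1033.15) = 17.93 mol
n(O2) = (1/1) × 17.93 = 17.93 mol
V = nRT/P = 17.93 × 8.314 × 424.15 / 721 = 87.69 L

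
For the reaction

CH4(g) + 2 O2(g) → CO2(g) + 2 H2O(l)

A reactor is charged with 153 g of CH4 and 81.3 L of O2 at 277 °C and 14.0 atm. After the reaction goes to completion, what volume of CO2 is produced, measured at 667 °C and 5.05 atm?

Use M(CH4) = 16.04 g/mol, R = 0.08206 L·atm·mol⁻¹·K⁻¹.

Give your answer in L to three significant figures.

n(CH4) = 153 / 16.04 = 9.539 mol
n(O2) = PV/RT = (14.0 × 81.3) / (0.08206 × 550.15) = 25.21 mol
For 9.539 mol CH4, stoichiometry requires (2/1) × 9.539 = 19.08 mol O2; 25.21 mol is available, so CH4 is limiting.
n(CO2) = (1/1) × 9.539 = 9.539 mol
V(CO2) = nRT/P = 9.539 × 0.08206 × 940.15 / 5.05 = 145.7 L

146 L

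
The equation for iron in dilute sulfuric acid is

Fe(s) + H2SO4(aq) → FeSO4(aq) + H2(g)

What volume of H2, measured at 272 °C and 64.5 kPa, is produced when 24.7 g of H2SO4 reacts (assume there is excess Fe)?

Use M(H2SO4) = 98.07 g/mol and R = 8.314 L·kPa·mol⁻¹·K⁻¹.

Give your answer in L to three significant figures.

n(H2SO4) = 24.70 / 98.07 = 0.2519 mol
n(H2) = (1/1) × 0.2519 = 0.2519 mol
V = nRT/P = 0.2519 × 8.314 × 545.15 / 64.5 = 17.70 L

17.7 L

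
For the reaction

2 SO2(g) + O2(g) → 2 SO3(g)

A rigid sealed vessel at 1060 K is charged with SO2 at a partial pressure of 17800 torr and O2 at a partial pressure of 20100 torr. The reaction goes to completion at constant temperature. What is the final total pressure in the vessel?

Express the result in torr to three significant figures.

With V and T fixed, P_i ∝ n_i, so the mole ratios apply directly to partial pressures at 1060 K.
P(O2) required for 17800 torr of SO2 = (1/2) × 17800 = 8900 torr; available 20100 torr, so SO2 is limiting.
P(O2) remaining = 20100 − (1/2) × 17800 = 11200 torr
P(gaseous products) = (2)/2 × 17800 = 17800 torr
P_total at 1060 K = 11200 + 17800 = 29000 torr

29000 torr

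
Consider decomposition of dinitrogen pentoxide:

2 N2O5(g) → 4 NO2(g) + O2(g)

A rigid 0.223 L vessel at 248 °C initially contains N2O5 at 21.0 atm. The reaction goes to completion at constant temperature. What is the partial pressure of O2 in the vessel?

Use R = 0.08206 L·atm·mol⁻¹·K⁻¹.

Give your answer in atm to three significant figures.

10.5 atm

n(N2O5)₀ = PV/RT = (21.0 × 0.223) / (0.08206 × 521.15) = 0.1095 mol
n(O2) = (1/2) × 0.1095 = 0.05475 mol
P(O2) = nRT/V = 0.05475 × 0.08206 × 521.15 / 0.223 = 10.50 atm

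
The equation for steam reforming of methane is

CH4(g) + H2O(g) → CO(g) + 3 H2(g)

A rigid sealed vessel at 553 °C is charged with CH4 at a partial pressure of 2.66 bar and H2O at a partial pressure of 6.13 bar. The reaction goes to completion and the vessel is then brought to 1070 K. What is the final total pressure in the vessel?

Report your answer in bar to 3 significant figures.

18.3 bar

Because the vessel is rigid and T is held at 553 °C, work the stoichiometry in partial pressures (P_i = n_iRT/V).
P(H2O) required for 2.66 bar of CH4 = (1/1) × 2.66 = 2.660 bar; available 6.13 bar, so CH4 is limiting.
P(H2O) remaining = 6.13 − (1/1) × 2.66 = 3.470 bar
P(gaseous products) = (1+3)/1 × 2.66 = 10.64 bar
P_total at 553 °C = 3.470 + 10.64 = 14.11 bar
Scaling to 1070 K: P = 14.11 × 1070/826.15 = 18.27 bar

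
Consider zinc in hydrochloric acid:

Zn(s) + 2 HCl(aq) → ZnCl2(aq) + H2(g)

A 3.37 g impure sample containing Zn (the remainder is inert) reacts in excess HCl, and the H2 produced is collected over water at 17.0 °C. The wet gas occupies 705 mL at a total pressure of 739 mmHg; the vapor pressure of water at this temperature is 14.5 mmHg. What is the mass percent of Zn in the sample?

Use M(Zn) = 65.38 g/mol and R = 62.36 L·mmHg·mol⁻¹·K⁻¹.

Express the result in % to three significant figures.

54.8 %

P(H2) = 739 − 14.5 = 724.5 mmHg
n(H2) = PV/RT = (724.5 × 0.7050) / (62.36 × 290.15) = 0.02823 mol
n(Zn) = (1/1) × 0.02823 = 0.02823 mol
m(Zn) = 0.02823 × 65.38 = 1.846 g
%Zn = 1.846 / 3.37 × 100 = 54.78%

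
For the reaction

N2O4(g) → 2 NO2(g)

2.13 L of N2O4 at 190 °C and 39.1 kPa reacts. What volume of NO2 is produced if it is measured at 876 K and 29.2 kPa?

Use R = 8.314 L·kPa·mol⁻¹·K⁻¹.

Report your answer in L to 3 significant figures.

n(N2O4) = PV/RT = (39.1 × 2.13) / (8.314 × 463.15) = 0.02163 mol
n(NO2) = (2/1) × 0.02163 = 0.04326 mol
V = nRT/P = 0.04326 × 8.314 × 876 / 29.2 = 10.79 L

10.8 L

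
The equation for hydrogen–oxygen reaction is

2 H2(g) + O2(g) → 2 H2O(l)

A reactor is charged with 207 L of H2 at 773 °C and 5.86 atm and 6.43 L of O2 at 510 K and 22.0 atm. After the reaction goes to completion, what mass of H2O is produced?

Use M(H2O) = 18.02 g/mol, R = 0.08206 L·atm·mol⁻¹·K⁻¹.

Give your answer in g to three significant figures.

n(H2) = PV/RT = (5.86 × 207) / (0.08206 × 1046.15) = 14.13 mol
n(O2) = PV/RT = (22.0 × 6.43) / (0.08206 × 510) = 3.380 mol
For 14.13 mol H2, stoichiometry requires (1/2) × 14.13 = 7.065 mol O2; 3.380 mol is available, so O2 is limiting.
n(H2O) = (2/1) × 3.380 = 6.760 mol
m(H2O) = 6.760 × 18.02 = 121.8 g

122 g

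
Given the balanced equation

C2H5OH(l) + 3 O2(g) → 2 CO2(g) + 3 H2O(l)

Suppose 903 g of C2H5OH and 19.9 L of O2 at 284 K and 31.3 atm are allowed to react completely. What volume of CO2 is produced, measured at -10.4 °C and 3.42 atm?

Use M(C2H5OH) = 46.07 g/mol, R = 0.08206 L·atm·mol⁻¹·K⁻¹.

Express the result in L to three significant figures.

112 L

n(C2H5OH) = 903 / 46.07 = 19.60 mol
n(O2) = PV/RT = (31.3 × 19.9) / (0.08206 × 284) = 26.73 mol
For 19.60 mol C2H5OH, stoichiometry requires (3/1) × 19.60 = 58.80 mol O2; 26.73 mol is available, so O2 is limiting.
n(CO2) = (2/3) × 26.73 = 17.82 mol
V(CO2) = nRT/P = 17.82 × 0.08206 × 262.75 / 3.42 = 112.3 L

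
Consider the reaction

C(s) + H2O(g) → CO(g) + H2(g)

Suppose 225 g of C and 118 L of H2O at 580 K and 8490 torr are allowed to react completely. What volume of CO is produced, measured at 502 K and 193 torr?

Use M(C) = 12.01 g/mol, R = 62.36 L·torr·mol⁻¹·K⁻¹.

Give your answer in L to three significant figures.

n(C) = 225 / 12.01 = 18.73 mol
n(H2O) = PV/RT = (8490 × 118) / (62.36 × 580) = 27.70 mol
For 18.73 mol C, stoichiometry requires (1/1) × 18.73 = 18.73 mol H2O; 27.70 mol is available, so C is limiting.
n(CO) = (1/1) × 18.73 = 18.73 mol
V(CO) = nRT/P = 18.73 × 62.36 × 502 / 193 = 3038 L

3040 L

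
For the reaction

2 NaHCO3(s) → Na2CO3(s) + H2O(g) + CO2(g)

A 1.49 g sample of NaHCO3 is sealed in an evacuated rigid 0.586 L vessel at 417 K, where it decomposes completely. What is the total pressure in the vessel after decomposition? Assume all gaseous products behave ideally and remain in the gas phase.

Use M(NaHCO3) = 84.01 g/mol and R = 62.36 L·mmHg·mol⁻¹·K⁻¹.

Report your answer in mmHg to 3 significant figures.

787 mmHg

n(NaHCO3) = 1.49 / 84.01 = 0.01774 mol
n(gas produced) = (2/2) × 0.01774 = 0.01774 mol
P = nRT/V = 0.01774 × 62.36 × 417 / 0.586 = 787.2 mmHg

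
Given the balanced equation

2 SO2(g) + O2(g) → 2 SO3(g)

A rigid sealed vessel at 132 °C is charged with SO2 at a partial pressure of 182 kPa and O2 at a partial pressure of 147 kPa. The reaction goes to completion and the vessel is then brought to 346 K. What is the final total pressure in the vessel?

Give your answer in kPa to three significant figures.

203 kPa

With V and T fixed, P_i ∝ n_i, so the mole ratios apply directly to partial pressures at 132 °C.
P(O2) required for 182 kPa of SO2 = (1/2) × 182 = 91.00 kPa; available 147 kPa, so SO2 is limiting.
P(O2) remaining = 147 − (1/2) × 182 = 56.00 kPa
P(gaseous products) = (2)/2 × 182 = 182.0 kPa
P_total at 132 °C = 56.00 + 182.0 = 238.0 kPa
Scaling to 346 K: P = 238.0 × 346/405.15 = 203.3 kPa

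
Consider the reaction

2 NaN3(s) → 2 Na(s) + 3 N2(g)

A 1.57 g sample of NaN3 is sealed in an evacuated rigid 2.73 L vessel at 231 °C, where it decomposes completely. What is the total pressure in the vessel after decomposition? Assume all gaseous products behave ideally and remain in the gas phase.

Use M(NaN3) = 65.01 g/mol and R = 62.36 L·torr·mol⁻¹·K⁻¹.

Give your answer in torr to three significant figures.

n(NaN3) = 1.57 / 65.01 = 0.02415 mol
n(gas produced) = (3/2) × 0.02415 = 0.03623 mol
P = nRT/V = 0.03623 × 62.36 × 504.15 / 2.73 = 417.2 torr

417 torr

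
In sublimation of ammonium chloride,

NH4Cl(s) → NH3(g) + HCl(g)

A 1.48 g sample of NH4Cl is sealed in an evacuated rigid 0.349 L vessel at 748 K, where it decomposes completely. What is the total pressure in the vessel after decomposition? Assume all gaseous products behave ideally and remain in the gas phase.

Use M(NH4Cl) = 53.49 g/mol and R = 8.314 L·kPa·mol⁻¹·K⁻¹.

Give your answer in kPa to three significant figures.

n(NH4Cl) = 1.48 / 53.49 = 0.02767 mol
n(gas produced) = (2/1) × 0.02767 = 0.05534 mol
P = nRT/V = 0.05534 × 8.314 × 748 / 0.349 = 986.1 kPa

986 kPa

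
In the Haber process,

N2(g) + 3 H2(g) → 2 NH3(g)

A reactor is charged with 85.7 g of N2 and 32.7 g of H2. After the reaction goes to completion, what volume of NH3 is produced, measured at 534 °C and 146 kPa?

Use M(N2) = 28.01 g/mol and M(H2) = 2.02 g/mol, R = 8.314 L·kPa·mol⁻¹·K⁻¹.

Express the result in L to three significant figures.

n(N2) = 85.7 / 28.01 = 3.060 mol
n(H2) = 32.7 / 2.02 = 16.19 mol
For 3.060 mol N2, stoichiometry requires (3/1) × 3.060 = 9.180 mol H2; 16.19 mol is available, so N2 is limiting.
n(NH3) = (2/1) × 3.060 = 6.120 mol
V(NH3) = nRT/P = 6.120 × 8.314 × 807.15 / 146 = 281.3 L

281 L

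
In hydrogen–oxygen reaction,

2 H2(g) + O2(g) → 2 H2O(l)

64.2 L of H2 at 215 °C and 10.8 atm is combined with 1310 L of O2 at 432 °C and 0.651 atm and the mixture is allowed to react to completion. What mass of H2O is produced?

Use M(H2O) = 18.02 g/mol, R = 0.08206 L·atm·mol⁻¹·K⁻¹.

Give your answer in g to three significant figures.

312 g

n(H2) = PV/RT = (10.8 × 64.2) / (0.08206 × 488.15) = 17.31 mol
n(O2) = PV/RT = (0.651 × 1310) / (0.08206 × 705.15) = 14.74 mol
For 17.31 mol H2, stoichiometry requires (1/2) × 17.31 = 8.655 mol O2; 14.74 mol is available, so H2 is limiting.
n(H2O) = (2/2) × 17.31 = 17.31 mol
m(H2O) = 17.31 × 18.02 = 311.9 g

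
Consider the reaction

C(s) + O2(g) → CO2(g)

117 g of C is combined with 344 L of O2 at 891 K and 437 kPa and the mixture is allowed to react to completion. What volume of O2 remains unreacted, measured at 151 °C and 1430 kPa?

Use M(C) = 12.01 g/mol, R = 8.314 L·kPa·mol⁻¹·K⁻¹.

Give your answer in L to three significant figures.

n(C) = 117 / 12.01 = 9.742 mol
n(O2) = PV/RT = (437 × 344) / (8.314 × 891) = 20.29 mol
For 9.742 mol C, stoichiometry requires (1/1) × 9.742 = 9.742 mol O2; 20.29 mol is available, so C is limiting.
n(O2) consumed = (1/1) × 9.742 = 9.742 mol; remaining = 20.29 − 9.742 = 10.55 mol
V(O2) = nRT/P = 10.55 × 8.314 × 424.15 / 1430 = 26.02 L

26.0 L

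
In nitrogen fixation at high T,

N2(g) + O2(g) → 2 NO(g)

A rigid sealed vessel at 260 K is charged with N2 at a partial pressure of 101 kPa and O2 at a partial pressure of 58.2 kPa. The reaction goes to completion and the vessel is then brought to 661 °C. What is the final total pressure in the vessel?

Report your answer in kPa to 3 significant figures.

572 kPa

Because the vessel is rigid and T is held at 260 K, work the stoichiometry in partial pressures (P_i = n_iRT/V).
P(O2) required for 101 kPa of N2 = (1/1) × 101 = 101.0 kPa; available 58.2 kPa, so O2 is limiting.
P(N2) remaining = 101 − (1/1) × 58.2 = 42.80 kPa
P(gaseous products) = (2)/1 × 58.2 = 116.4 kPa
P_total at 260 K = 42.80 + 116.4 = 159.2 kPa
Scaling to 661 °C: P = 159.2 × 934.15/260 = 572.0 kPa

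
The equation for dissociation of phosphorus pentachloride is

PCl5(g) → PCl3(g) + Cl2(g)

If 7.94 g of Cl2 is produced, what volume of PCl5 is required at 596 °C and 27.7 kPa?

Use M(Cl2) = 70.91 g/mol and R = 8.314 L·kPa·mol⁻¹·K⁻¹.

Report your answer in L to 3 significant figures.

n(Cl2) = 7.940 / 70.91 = 0.1120 mol
n(PCl5) = (1/1) × 0.1120 = 0.1120 mol
V = nRT/P = 0.1120 × 8.314 × 869.15 / 27.7 = 29.22 L

29.2 L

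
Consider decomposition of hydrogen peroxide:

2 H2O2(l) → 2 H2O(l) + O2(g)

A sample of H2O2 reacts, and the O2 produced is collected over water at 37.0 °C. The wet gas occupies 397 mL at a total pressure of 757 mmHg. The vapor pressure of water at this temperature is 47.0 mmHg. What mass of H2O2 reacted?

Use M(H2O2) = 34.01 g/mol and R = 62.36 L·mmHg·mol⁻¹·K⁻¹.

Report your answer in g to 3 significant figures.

P(O2) = 757 − 47.0 = 710.0 mmHg
n(O2) = PV/RT = (710.0 × 0.3970) / (62.36 × 310.15) = 0.01457 mol
n(H2O2) = (2/1) × 0.01457 = 0.02914 mol
m(H2O2) = 0.02914 × 34.01 = 0.9911 g

0.991 g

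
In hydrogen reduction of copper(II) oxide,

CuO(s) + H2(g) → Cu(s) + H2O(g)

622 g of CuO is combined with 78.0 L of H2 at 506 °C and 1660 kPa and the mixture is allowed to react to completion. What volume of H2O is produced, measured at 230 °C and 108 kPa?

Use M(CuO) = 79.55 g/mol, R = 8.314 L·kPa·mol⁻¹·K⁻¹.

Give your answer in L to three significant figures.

303 L

n(CuO) = 622 / 79.55 = 7.819 mol
n(H2) = PV/RT = (1660 × 78.0) / (8.314 × 779.15) = 19.99 mol
For 7.819 mol CuO, stoichiometry requires (1/1) × 7.819 = 7.819 mol H2; 19.99 mol is available, so CuO is limiting.
n(H2O) = (1/1) × 7.819 = 7.819 mol
V(H2O) = nRT/P = 7.819 × 8.314 × 503.15 / 108 = 302.9 L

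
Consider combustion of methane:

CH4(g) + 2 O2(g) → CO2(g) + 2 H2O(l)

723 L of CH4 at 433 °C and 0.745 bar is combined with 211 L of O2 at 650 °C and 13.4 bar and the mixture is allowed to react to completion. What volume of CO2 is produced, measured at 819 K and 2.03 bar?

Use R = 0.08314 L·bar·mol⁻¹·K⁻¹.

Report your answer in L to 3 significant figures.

n(CH4) = PV/RT = (0.745 × 723) / (0.08314 × 706.15) = 9.175 mol
n(O2) = PV/RT = (13.4 × 211) / (0.08314 × 923.15) = 36.84 mol
For 9.175 mol CH4, stoichiometry requires (2/1) × 9.175 = 18.35 mol O2; 36.84 mol is available, so CH4 is limiting.
n(CO2) = (1/1) × 9.175 = 9.175 mol
V(CO2) = nRT/P = 9.175 × 0.08314 × 819 / 2.03 = 307.8 L

308 L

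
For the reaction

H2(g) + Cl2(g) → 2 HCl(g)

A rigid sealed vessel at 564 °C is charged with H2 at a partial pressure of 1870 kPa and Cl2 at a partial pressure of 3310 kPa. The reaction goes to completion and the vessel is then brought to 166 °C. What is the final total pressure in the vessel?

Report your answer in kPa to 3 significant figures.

Because the vessel is rigid and T is held at 564 °C, work the stoichiometry in partial pressures (P_i = n_iRT/V).
P(Cl2) required for 1870 kPa of H2 = (1/1) × 1870 = 1870 kPa; available 3310 kPa, so H2 is limiting.
P(Cl2) remaining = 3310 − (1/1) × 1870 = 1440 kPa
P(gaseous products) = (2)/1 × 1870 = 3740 kPa
P_total at 564 °C = 1440 + 3740 = 5180 kPa
Scaling to 166 °C: P = 5180 × 439.15/837.15 = 2717 kPa

2720 kPa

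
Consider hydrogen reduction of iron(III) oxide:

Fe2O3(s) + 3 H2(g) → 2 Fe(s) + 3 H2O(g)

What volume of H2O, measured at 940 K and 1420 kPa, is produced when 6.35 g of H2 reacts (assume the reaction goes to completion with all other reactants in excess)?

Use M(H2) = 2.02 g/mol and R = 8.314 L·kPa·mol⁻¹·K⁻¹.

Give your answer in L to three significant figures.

17.3 L

n(H2) = 6.350 / 2.02 = 3.144 mol
n(H2O) = (3/3) × 3.144 = 3.144 mol
V = nRT/P = 3.144 × 8.314 × 940 / 1420 = 17.30 L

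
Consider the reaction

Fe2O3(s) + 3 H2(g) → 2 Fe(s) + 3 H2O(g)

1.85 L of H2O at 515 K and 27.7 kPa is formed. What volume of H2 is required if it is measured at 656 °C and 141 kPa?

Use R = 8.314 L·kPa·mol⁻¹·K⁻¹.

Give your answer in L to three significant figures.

0.656 L

n(H2O) = PV/RT = (27.7 × 1.85) / (8.314 × 515) = 0.01197 mol
n(H2) = (3/3) × 0.01197 = 0.01197 mol
V = nRT/P = 0.01197 × 8.314 × 929.15 / 141 = 0.6558 L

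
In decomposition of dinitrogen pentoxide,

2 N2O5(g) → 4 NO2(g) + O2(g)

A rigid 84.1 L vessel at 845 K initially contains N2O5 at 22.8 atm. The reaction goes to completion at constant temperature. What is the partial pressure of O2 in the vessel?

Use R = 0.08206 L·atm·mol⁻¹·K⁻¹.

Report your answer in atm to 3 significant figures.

n(N2O5)₀ = PV/RT = (22.8 × 84.1) / (0.08206 × 845) = 27.65 mol
n(O2) = (1/2) × 27.65 = 13.82 mol
P(O2) = nRT/V = 13.82 × 0.08206 × 845 / 84.1 = 11.39 atm

11.4 atm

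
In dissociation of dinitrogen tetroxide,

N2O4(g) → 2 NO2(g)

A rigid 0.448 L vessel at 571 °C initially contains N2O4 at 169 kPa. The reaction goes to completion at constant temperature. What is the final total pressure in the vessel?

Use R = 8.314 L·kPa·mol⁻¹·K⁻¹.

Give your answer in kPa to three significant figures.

338 kPa

At constant T and V, P ∝ n(gas): 1 mol gas → 2 mol gas.
P_final = (2/1) × 169 = 338.0 kPa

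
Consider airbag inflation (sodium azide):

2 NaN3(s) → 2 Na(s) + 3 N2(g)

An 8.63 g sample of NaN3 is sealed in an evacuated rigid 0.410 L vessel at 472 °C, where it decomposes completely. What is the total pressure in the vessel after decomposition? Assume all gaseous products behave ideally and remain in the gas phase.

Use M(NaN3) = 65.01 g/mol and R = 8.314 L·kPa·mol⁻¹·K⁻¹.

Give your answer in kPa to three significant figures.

n(NaN3) = 8.63 / 65.01 = 0.1327 mol
n(gas produced) = (3/2) × 0.1327 = 0.1991 mol
P = nRT/V = 0.1991 × 8.314 × 745.15 / 0.410 = 3008 kPa

3010 kPa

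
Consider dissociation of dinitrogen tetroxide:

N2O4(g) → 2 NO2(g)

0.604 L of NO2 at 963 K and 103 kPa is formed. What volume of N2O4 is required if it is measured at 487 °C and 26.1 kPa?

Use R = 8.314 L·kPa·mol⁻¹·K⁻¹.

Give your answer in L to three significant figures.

n(NO2) = PV/RT = (103 × 0.604) / (8.314 × 963) = 0.007770 mol
n(N2O4) = (1/2) × 0.007770 = 0.003885 mol
V = nRT/P = 0.003885 × 8.314 × 760.15 / 26.1 = 0.9407 L

0.941 L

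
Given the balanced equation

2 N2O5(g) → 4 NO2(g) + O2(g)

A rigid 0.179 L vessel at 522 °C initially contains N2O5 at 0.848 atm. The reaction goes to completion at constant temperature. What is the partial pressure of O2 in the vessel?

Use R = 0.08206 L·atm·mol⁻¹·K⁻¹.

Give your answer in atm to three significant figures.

n(N2O5)₀ = PV/RT = (0.848 × 0.179) / (0.08206 × 795.15) = 0.002326 mol
n(O2) = (1/2) × 0.002326 = 0.001163 mol
P(O2) = nRT/V = 0.001163 × 0.08206 × 795.15 / 0.179 = 0.4239 atm

0.424 atm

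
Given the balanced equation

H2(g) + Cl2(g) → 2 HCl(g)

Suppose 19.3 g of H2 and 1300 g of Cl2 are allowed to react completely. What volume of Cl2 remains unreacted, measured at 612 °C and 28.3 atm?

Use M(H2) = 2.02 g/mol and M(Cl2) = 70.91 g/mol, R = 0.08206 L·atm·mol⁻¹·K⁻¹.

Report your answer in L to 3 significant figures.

n(H2) = 19.3 / 2.02 = 9.554 mol
n(Cl2) = 1300 / 70.91 = 18.33 mol
For 9.554 mol H2, stoichiometry requires (1/1) × 9.554 = 9.554 mol Cl2; 18.33 mol is available, so H2 is limiting.
n(Cl2) consumed = (1/1) × 9.554 = 9.554 mol; remaining = 18.33 − 9.554 = 8.776 mol
V(Cl2) = nRT/P = 8.776 × 0.08206 × 885.15 / 28.3 = 22.52 L

22.5 L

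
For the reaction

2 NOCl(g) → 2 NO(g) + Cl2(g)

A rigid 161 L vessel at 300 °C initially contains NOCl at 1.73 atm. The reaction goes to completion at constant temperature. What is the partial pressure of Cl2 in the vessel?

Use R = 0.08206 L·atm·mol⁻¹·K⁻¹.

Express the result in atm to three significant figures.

0.865 atm

n(NOCl)₀ = PV/RT = (1.73 × 161) / (0.08206 × 573.15) = 5.922 mol
n(Cl2) = (1/2) × 5.922 = 2.961 mol
P(Cl2) = nRT/V = 2.961 × 0.08206 × 573.15 / 161 = 0.8650 atm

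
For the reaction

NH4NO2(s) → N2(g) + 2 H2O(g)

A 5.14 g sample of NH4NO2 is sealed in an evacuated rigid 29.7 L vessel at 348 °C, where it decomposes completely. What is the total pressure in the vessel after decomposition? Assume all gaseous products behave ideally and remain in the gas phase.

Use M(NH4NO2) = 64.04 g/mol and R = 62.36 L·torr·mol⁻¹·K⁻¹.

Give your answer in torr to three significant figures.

314 torr

n(NH4NO2) = 5.14 / 64.04 = 0.08026 mol
n(gas produced) = (3/1) × 0.08026 = 0.2408 mol
P = nRT/V = 0.2408 × 62.36 × 621.15 / 29.7 = 314.1 torr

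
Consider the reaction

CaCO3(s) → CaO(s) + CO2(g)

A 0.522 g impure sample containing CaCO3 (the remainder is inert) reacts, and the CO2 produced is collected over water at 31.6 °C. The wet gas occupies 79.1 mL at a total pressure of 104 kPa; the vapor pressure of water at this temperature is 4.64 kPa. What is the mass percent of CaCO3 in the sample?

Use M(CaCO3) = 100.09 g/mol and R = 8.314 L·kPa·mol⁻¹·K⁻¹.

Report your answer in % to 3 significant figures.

59.5 %

P(CO2) = 104 − 4.64 = 99.36 kPa
n(CO2) = PV/RT = (99.36 × 0.07910) / (8.314 × 304.75) = 0.003102 mol
n(CaCO3) = (1/1) × 0.003102 = 0.003102 mol
m(CaCO3) = 0.003102 × 100.09 = 0.3105 g
%CaCO3 = 0.3105 / 0.522 × 100 = 59.48%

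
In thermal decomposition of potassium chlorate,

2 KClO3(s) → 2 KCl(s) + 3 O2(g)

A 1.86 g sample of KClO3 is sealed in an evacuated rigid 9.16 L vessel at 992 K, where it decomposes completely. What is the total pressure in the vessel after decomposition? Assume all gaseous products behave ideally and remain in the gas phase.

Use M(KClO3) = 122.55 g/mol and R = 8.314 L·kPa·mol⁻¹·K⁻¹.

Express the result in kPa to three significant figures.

20.5 kPa

n(KClO3) = 1.86 / 122.55 = 0.01518 mol
n(gas produced) = (3/2) × 0.01518 = 0.02277 mol
P = nRT/V = 0.02277 × 8.314 × 992 / 9.16 = 20.50 kPa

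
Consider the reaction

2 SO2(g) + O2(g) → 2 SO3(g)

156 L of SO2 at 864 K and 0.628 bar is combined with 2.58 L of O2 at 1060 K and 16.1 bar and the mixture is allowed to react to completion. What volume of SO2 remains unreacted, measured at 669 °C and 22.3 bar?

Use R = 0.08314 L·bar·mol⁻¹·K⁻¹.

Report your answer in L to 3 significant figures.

n(SO2) = PV/RT = (0.628 × 156) / (0.08314 × 864) = 1.364 mol
n(O2) = PV/RT = (16.1 × 2.58) / (0.08314 × 1060) = 0.4713 mol
For 1.364 mol SO2, stoichiometry requires (1/2) × 1.364 = 0.6820 mol O2; 0.4713 mol is available, so O2 is limiting.
n(SO2) consumed = (2/1) × 0.4713 = 0.9426 mol; remaining = 1.364 − 0.9426 = 0.4214 mol
V(SO2) = nRT/P = 0.4214 × 0.08314 × 942.15 / 22.3 = 1.480 L

1.48 L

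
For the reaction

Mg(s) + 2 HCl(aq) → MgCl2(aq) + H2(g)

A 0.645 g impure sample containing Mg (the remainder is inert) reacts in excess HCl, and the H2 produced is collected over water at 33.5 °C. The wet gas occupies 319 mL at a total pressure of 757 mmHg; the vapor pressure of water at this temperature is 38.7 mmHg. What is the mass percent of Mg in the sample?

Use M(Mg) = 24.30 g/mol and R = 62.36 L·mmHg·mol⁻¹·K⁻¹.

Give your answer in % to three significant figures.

P(H2) = 757 − 38.7 = 718.3 mmHg
n(H2) = PV/RT = (718.3 × 0.3190) / (62.36 × 306.65) = 0.01198 mol
n(Mg) = (1/1) × 0.01198 = 0.01198 mol
m(Mg) = 0.01198 × 24.30 = 0.2911 g
%Mg = 0.2911 / 0.645 × 100 = 45.13%

45.1 %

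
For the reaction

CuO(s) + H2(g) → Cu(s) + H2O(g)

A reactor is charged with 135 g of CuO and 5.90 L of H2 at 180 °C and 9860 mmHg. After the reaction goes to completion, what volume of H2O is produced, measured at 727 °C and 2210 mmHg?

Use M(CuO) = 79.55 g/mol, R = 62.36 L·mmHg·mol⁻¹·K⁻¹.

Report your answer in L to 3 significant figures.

47.9 L

n(CuO) = 135 / 79.55 = 1.697 mol
n(H2) = PV/RT = (9860 × 5.90) / (62.36 × 453.15) = 2.059 mol
For 1.697 mol CuO, stoichiometry requires (1/1) × 1.697 = 1.697 mol H2; 2.059 mol is available, so CuO is limiting.
n(H2O) = (1/1) × 1.697 = 1.697 mol
V(H2O) = nRT/P = 1.697 × 62.36 × 1000.15 / 2210 = 47.89 L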